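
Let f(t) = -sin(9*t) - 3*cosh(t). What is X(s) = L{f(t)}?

X(s) = -3*s/(s^2 - 1) - 9/(s^2 + 81)

Apply the Laplace transform termwise.
(-3)·[L{cosh(t)} = s/(s^2 - 1)]; (-1)·[L{sin(9t)} = 9/(s^2 + 81)].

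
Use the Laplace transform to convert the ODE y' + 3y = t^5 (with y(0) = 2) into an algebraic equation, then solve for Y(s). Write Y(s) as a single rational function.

Y(s) = (2*s^6 + 120)/(s^7 + 3*s^6)

Apply the Laplace transform to the equation.
Using L{y'} = sY - y(0) = sY - 2, the left side becomes (s + 3)Y - (2).
The right side is L{t^5} = 120/s^6.
So (s + 3)Y = 120/s^6 + (2).
Solve for Y(s) and write it as one ratio of polynomials.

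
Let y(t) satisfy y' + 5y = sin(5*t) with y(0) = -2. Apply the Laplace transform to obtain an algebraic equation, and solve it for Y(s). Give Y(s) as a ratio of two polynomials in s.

Y(s) = (-2*s^2 - 45)/(s^3 + 5*s^2 + 25*s + 125)

Take the Laplace transform of both sides.
With L{y'} = sY - y(0) = sY - (-2): the LHS transforms to (s + 5)Y - (-2).
The right side is L{sin(5*t)} = 5/(s^2 + 25).
So (s + 5)Y = 5/(s^2 + 25) + (-2).
Solve for Y(s) and write it as one ratio of polynomials.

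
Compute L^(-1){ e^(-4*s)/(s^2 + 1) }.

The factor e^(-4s) signals a time shift by c = 4 (second shifting theorem).
L{sin(t)} = 1/(s^2 + 1), so L^-1{1/(s^2 + 1)} = sin(t).
Hence the inverse is u(t - 4) times that function evaluated at t - 4.

Heaviside(t - 4)*(sin(t - 4))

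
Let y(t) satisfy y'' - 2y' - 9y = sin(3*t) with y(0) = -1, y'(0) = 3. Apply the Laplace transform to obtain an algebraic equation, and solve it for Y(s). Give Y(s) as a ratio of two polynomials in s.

Y(s) = (-s^3 + 5*s^2 - 9*s + 48)/(s^4 - 2*s^3 - 18*s - 81)

Laplace-transform each side.
Using L{y''} = s^2 Y - s·y(0) - y'(0) and L{y'} = sY - y(0), with y(0) = -1, y'(0) = 3, the left side becomes (s^2 - 2*s - 9)Y - (-s + 5).
The right side is L{sin(3*t)} = 3/(s^2 + 9).
So (s^2 - 2*s - 9)Y = 3/(s^2 + 9) + (-s + 5).
Solve for Y(s) and write it as one ratio of polynomials.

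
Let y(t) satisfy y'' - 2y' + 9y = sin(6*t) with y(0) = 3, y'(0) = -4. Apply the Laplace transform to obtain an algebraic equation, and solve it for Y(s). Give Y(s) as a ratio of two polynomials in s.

Y(s) = (3*s^3 - 10*s^2 + 108*s - 354)/(s^4 - 2*s^3 + 45*s^2 - 72*s + 324)

Take the Laplace transform of both sides.
Using L{y''} = s^2 Y - s·y(0) - y'(0) and L{y'} = sY - y(0), with y(0) = 3, y'(0) = -4, the left side becomes (s^2 - 2*s + 9)Y - (3*s - 10).
The right side is L{sin(6*t)} = 6/(s^2 + 36).
So (s^2 - 2*s + 9)Y = 6/(s^2 + 36) + (3*s - 10).
Solve for Y(s) and write it as one ratio of polynomials.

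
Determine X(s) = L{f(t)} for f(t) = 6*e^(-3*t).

X(s) = 6/(s + 3)

L{6} = 6/s.
By the first shifting theorem, multiplying by e^(-3t) replaces s with s + 3.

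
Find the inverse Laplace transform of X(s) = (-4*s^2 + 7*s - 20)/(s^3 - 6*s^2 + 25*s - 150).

Factor the denominator: s^3 - 6*s^2 + 25*s - 150 = (s - 6)*(s^2 + 25).
Partial fraction decomposition gives [-2/(s - 6)] + [-2*s/(s^2 + 25)] + [-5/(s^2 + 25)].
Invert each term: -2/(s - 6) ↔ -2e^(6t); -2·s/(s^2 + 25) ↔ -2cos(5t); -1·5/(s^2 + 25) ↔ -sin(5t).

-2*exp(6*t) - sin(5*t) - 2*cos(5*t)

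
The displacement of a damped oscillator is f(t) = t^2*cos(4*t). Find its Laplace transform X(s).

L{cos(4t)} = s/(s^2 + 16).
Then apply L{t^2·g(t)} = (-1)^2 d^2/ds^2[G(s)] with G(s) = s/(s^2 + 16):
differentiating 2 times and applying the sign gives 2*s*(s^2 - 48)/(s^2 + 16)^3.

X(s) = 2*s*(s^2 - 48)/(s^2 + 16)^3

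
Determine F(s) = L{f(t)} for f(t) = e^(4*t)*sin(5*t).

L{sin(5t)} = 5/(s^2 + 25).
By the first shifting theorem, multiplying by e^(4t) replaces s with s - 4.

F(s) = 5/((s - 4)^2 + 25)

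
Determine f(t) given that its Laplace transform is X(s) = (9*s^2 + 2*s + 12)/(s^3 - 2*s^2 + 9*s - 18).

f(t) = 4*exp(2*t) + 4*sin(3*t) + 5*cos(3*t)

Factor the denominator: s^3 - 2*s^2 + 9*s - 18 = (s - 2)*(s^2 + 9).
Partial fraction decomposition gives [4/(s - 2)] + [5*s/(s^2 + 9)] + [12/(s^2 + 9)].
Invert each term: 4/(s - 2) ↔ 4e^(2t); 5·s/(s^2 + 9) ↔ 5cos(3t); 4·3/(s^2 + 9) ↔ 4sin(3t).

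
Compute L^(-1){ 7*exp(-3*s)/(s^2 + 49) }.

Heaviside(t - 3)*(sin(7*t - 21))

The factor e^(-3s) signals a time shift by c = 3 (second shifting theorem).
L{sin(7t)} = 7/(s^2 + 49), so L^-1{7/(s^2 + 49)} = sin(7*t).
Hence the inverse is u(t - 3) times that function evaluated at t - 3.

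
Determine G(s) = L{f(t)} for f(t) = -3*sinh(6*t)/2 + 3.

G(s) = -9/(s^2 - 36) + 3/s

By linearity of the Laplace transform, transform each term separately.
L{3} = 3/s; (-3/2)·[L{sinh(6t)} = 6/(s^2 - 36)].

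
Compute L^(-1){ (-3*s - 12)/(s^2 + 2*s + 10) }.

-3*exp(-t)*sin(3*t) - 3*exp(-t)*cos(3*t)

Complete the square in the denominator: s^2 + 2*s + 10 = (s + 1)^2 + 3^2.
Split the numerator to match: -3*s - 12 = -3·(s + 1) - 3·3.
Invert each term: -3·(s + 1)/((s + 1)^2 + 9) ↔ -3e^(-t)cos(3t); -3·3/((s + 1)^2 + 9) ↔ -3e^(-t)sin(3t).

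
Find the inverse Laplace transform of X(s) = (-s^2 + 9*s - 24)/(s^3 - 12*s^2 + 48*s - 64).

-2*t^2*exp(4*t) + t*exp(4*t) - exp(4*t)

Factor the denominator: s^3 - 12*s^2 + 48*s - 64 = (s - 4)^3.
Partial fraction decomposition gives [-1/(s - 4)] + [(s - 4)^(-2)] + [-4/(s - 4)^3].
Invert each term: -1/(s - 4) ↔ -e^(4t); 1/(s - 4)^2 ↔ t·e^(4t); -4/(s - 4)^3 ↔ (-2)t^2·e^(4t).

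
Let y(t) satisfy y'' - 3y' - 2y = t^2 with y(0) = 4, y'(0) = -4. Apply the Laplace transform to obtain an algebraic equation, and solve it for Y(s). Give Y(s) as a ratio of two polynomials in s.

Y(s) = (4*s^4 - 16*s^3 + 2)/(s^5 - 3*s^4 - 2*s^3)

Take the Laplace transform of both sides.
Using L{y''} = s^2 Y - s·y(0) - y'(0) and L{y'} = sY - y(0), with y(0) = 4, y'(0) = -4, the left side becomes (s^2 - 3*s - 2)Y - (4*s - 16).
The right side is L{t^2} = 2/s^3.
So (s^2 - 3*s - 2)Y = 2/s^3 + (4*s - 16).
Divide through and combine into a single rational function.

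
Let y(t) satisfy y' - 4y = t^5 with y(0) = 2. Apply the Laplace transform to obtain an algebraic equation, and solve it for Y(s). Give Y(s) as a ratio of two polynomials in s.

Transform both sides with L{·}.
The derivative rules (L{y'} = sY - y(0) = sY - 2) turn the left side into (s - 4)Y - (2).
The right side is L{t^5} = 120/s^6.
So (s - 4)Y = 120/s^6 + (2).
Solve for Y(s) and write it as one ratio of polynomials.

Y(s) = (2*s^6 + 120)/(s^7 - 4*s^6)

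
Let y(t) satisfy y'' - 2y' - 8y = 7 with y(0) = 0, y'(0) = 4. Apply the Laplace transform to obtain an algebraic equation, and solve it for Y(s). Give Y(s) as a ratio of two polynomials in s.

Y(s) = (4*s + 7)/(s^3 - 2*s^2 - 8*s)

Apply the Laplace transform to the equation.
Using L{y''} = s^2 Y - s·y(0) - y'(0) and L{y'} = sY - y(0), with y(0) = 0, y'(0) = 4, the left side becomes (s^2 - 2*s - 8)Y - (4).
The right side is L{7} = 7/s.
So (s^2 - 2*s - 8)Y = 7/s + (4).
Isolate Y and clear denominators.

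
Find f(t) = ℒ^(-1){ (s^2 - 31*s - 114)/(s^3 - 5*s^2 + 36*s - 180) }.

Factor the denominator: s^3 - 5*s^2 + 36*s - 180 = (s - 5)*(s^2 + 36).
Partial fraction decomposition gives [-4/(s - 5)] + [5*s/(s^2 + 36)] + [-6/(s^2 + 36)].
Invert each term: -4/(s - 5) ↔ -4e^(5t); 5·s/(s^2 + 36) ↔ 5cos(6t); -1·6/(s^2 + 36) ↔ -sin(6t).

f(t) = -4*exp(5*t) - sin(6*t) + 5*cos(6*t)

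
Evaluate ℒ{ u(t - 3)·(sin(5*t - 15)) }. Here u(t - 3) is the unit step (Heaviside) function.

By the second shifting theorem, L{u(t - c)·g(t - c)} = e^(-cs)·G(s) with c = 3 and G(s) = L{g(t)}.
L{sin(5t)} = 5/(s^2 + 25).

5*exp(-3*s)/(s^2 + 25)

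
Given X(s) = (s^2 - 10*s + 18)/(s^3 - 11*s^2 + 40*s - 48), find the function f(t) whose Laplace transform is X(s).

f(t) = -6*t*exp(4*t) + 4*exp(4*t) - 3*exp(3*t)

Factor the denominator: s^3 - 11*s^2 + 40*s - 48 = (s - 4)^2*(s - 3).
Partial fraction decomposition gives [4/(s - 4)] + [-6/(s - 4)^2] + [-3/(s - 3)].
Invert each term: 4/(s - 4) ↔ 4e^(4t); -6/(s - 4)^2 ↔ -6t·e^(4t); -3/(s - 3) ↔ -3e^(3t).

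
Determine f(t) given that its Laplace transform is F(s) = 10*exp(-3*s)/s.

f(t) = Heaviside(t - 3)*(10)

The factor e^(-3s) signals a time shift by c = 3 (second shifting theorem).
L{10} = 10/s, so L^-1{10/s} = 10.
Hence the inverse is u(t - 3) times that function evaluated at t - 3.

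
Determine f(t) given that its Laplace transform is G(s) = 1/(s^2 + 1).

f(t) = sin(t)

Since L{sin(t)} = 1/(s^2 + 1), the inverse is sin(t).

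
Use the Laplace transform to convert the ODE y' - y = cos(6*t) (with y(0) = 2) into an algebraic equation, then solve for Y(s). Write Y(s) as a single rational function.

Laplace-transform each side.
Using L{y'} = sY - y(0) = sY - 2, the left side becomes (s - 1)Y - (2).
The right side is L{cos(6*t)} = s/(s^2 + 36).
So (s - 1)Y = s/(s^2 + 36) + (2).
Divide through and combine into a single rational function.

Y(s) = (2*s^2 + s + 72)/(s^3 - s^2 + 36*s - 36)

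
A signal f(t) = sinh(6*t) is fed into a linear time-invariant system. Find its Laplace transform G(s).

G(s) = 6/(s^2 - 36)

L{sinh(6t)} = 6/(s^2 - 36).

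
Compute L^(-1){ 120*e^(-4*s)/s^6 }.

The factor e^(-4s) signals a time shift by c = 4 (second shifting theorem).
L{t^5} = 5!/s^6 = 120/s^6, so L^-1{120/s^6} = t^5.
Hence the inverse is u(t - 4) times that function evaluated at t - 4.

Heaviside(t - 4)*((t - 4)^5)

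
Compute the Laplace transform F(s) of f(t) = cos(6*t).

F(s) = s/(s^2 + 36)

L{cos(6t)} = s/(s^2 + 36).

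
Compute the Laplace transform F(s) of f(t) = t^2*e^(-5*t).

L{e^(-5t)} = 1/(s + 5).
Then apply L{t^2·g(t)} = (-1)^2 d^2/ds^2[G(s)] with G(s) = 1/(s + 5):
differentiating 2 times and applying the sign gives 2/(s + 5)^3.

F(s) = 2/(s + 5)^3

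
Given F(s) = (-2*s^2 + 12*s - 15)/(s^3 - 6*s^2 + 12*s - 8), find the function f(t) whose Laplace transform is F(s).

f(t) = t^2*exp(2*t)/2 + 4*t*exp(2*t) - 2*exp(2*t)

Factor the denominator: s^3 - 6*s^2 + 12*s - 8 = (s - 2)^3.
Partial fraction decomposition gives [-2/(s - 2)] + [4/(s - 2)^2] + [(s - 2)^(-3)].
Invert each term: -2/(s - 2) ↔ -2e^(2t); 4/(s - 2)^2 ↔ 4t·e^(2t); 1/(s - 2)^3 ↔ (1/2)t^2·e^(2t).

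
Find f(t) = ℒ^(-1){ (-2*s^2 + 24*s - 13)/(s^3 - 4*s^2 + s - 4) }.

f(t) = 3*exp(4*t) + 4*sin(t) - 5*cos(t)

Factor the denominator: s^3 - 4*s^2 + s - 4 = (s - 4)*(s^2 + 1).
Partial fraction decomposition gives [3/(s - 4)] + [-5*s/(s^2 + 1)] + [4/(s^2 + 1)].
Invert each term: 3/(s - 4) ↔ 3e^(4t); -5·s/(s^2 + 1) ↔ -5cos(t); 4·1/(s^2 + 1) ↔ 4sin(t).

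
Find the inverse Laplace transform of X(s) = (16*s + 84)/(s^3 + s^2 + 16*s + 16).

5*sin(4*t) - 4*cos(4*t) + 4*exp(-t)

Factor the denominator: s^3 + s^2 + 16*s + 16 = (s + 1)*(s^2 + 16).
Partial fraction decomposition gives [4/(s + 1)] + [-4*s/(s^2 + 16)] + [20/(s^2 + 16)].
Invert each term: 4/(s + 1) ↔ 4e^(-t); -4·s/(s^2 + 16) ↔ -4cos(4t); 5·4/(s^2 + 16) ↔ 5sin(4t).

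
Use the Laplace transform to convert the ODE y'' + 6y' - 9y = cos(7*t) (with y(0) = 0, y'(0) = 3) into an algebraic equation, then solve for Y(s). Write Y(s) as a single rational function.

Y(s) = (3*s^2 + s + 147)/(s^4 + 6*s^3 + 40*s^2 + 294*s - 441)

Take the Laplace transform of both sides.
Using L{y''} = s^2 Y - s·y(0) - y'(0) and L{y'} = sY - y(0), with y(0) = 0, y'(0) = 3, the left side becomes (s^2 + 6*s - 9)Y - (3).
The right side is L{cos(7*t)} = s/(s^2 + 49).
So (s^2 + 6*s - 9)Y = s/(s^2 + 49) + (3).
Solve for Y(s) and write it as one ratio of polynomials.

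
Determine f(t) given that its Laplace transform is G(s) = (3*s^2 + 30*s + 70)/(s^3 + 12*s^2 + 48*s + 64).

f(t) = -t^2*exp(-4*t) + 6*t*exp(-4*t) + 3*exp(-4*t)

Factor the denominator: s^3 + 12*s^2 + 48*s + 64 = (s + 4)^3.
Partial fraction decomposition gives [3/(s + 4)] + [6/(s + 4)^2] + [-2/(s + 4)^3].
Invert each term: 3/(s + 4) ↔ 3e^(-4t); 6/(s + 4)^2 ↔ 6t·e^(-4t); -2/(s + 4)^3 ↔ (-1)t^2·e^(-4t).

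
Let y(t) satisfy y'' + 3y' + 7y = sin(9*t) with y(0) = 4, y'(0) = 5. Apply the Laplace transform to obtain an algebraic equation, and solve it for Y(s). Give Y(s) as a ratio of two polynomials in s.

Laplace-transform each side.
With L{y''} = s^2 Y - s·y(0) - y'(0) and L{y'} = sY - y(0), with y(0) = 4, y'(0) = 5: the LHS transforms to (s^2 + 3*s + 7)Y - (4*s + 17).
The right side is L{sin(9*t)} = 9/(s^2 + 81).
So (s^2 + 3*s + 7)Y = 9/(s^2 + 81) + (4*s + 17).
Isolate Y and clear denominators.

Y(s) = (4*s^3 + 17*s^2 + 324*s + 1386)/(s^4 + 3*s^3 + 88*s^2 + 243*s + 567)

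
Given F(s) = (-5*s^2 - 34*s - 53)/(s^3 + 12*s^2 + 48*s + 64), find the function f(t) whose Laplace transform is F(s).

Factor the denominator: s^3 + 12*s^2 + 48*s + 64 = (s + 4)^3.
Partial fraction decomposition gives [-5/(s + 4)] + [6/(s + 4)^2] + [3/(s + 4)^3].
Invert each term: -5/(s + 4) ↔ -5e^(-4t); 6/(s + 4)^2 ↔ 6t·e^(-4t); 3/(s + 4)^3 ↔ (3/2)t^2·e^(-4t).

f(t) = 3*t^2*exp(-4*t)/2 + 6*t*exp(-4*t) - 5*exp(-4*t)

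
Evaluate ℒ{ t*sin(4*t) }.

L{sin(4t)} = 4/(s^2 + 16).
Then apply L{t·g(t)} = -d/ds[G(s)] with G(s) = 4/(s^2 + 16):
differentiating 1 time and applying the sign gives 8*s/(s^2 + 16)^2.

8*s/(s^2 + 16)^2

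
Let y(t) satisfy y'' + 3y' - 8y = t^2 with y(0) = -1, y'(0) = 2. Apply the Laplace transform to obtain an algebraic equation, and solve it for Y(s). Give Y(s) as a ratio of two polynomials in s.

Y(s) = (-s^4 - s^3 + 2)/(s^5 + 3*s^4 - 8*s^3)

Transform both sides with L{·}.
With L{y''} = s^2 Y - s·y(0) - y'(0) and L{y'} = sY - y(0), with y(0) = -1, y'(0) = 2: the LHS transforms to (s^2 + 3*s - 8)Y - (-s - 1).
The right side is L{t^2} = 2/s^3.
So (s^2 + 3*s - 8)Y = 2/s^3 + (-s - 1).
Solve for Y(s) and write it as one ratio of polynomials.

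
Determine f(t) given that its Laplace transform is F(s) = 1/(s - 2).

f(t) = exp(2*t)

Since L{e^(2t)} = 1/(s - 2), the inverse is e^(2*t).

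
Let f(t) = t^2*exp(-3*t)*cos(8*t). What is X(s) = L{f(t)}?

X(s) = 2*(s + 3)*(s^2 + 6*s - 183)/(s^2 + 6*s + 73)^3

L{cos(8t)} = s/(s^2 + 64).
Multiplying by e^(-3t) shifts s → s + 3, so L{exp(-3*t)*cos(8*t)} = (s + 3)/((s + 3)^2 + 64).
Then apply L{t^2·g(t)} = (-1)^2 d^2/ds^2[G(s)] with G(s) = (s + 3)/((s + 3)^2 + 64):
differentiating 2 times and applying the sign gives 2*(s + 3)*(s^2 + 6*s - 183)/(s^2 + 6*s + 73)^3.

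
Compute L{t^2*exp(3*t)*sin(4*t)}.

L{sin(4t)} = 4/(s^2 + 16).
Multiplying by e^(3t) shifts s → s - 3, so L{exp(3*t)*sin(4*t)} = 4/((s - 3)^2 + 16).
Then apply L{t^2·g(t)} = (-1)^2 d^2/ds^2[H(s)] with H(s) = 4/((s - 3)^2 + 16):
differentiating 2 times and applying the sign gives 8*(3*s^2 - 18*s + 11)/(s^2 - 6*s + 25)^3.

8*(3*s^2 - 18*s + 11)/(s^2 - 6*s + 25)^3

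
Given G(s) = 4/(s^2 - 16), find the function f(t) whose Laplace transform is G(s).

f(t) = sinh(4*t)

Since L{sinh(4t)} = 4/(s^2 - 16), the inverse is sinh(4*t).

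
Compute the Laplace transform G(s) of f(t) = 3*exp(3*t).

L{3} = 3/s.
By the first shifting theorem, multiplying by e^(3t) replaces s with s - 3.

G(s) = 3/(s - 3)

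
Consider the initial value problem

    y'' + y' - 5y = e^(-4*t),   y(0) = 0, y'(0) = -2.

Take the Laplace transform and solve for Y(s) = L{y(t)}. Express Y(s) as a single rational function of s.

Transform both sides with L{·}.
With L{y''} = s^2 Y - s·y(0) - y'(0) and L{y'} = sY - y(0), with y(0) = 0, y'(0) = -2: the LHS transforms to (s^2 + s - 5)Y - (-2).
The right side is L{e^(-4*t)} = 1/(s + 4).
So (s^2 + s - 5)Y = 1/(s + 4) + (-2).
Divide through and combine into a single rational function.

Y(s) = (-2*s - 7)/(s^3 + 5*s^2 - s - 20)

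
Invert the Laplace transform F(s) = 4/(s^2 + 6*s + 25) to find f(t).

f(t) = exp(-3*t)*sin(4*t)

Rewrite the denominator: s^2 + 6*s + 25 = (s + 3)^2 + 16.
The form in (s + 3) signals a first-shifting-theorem factor e^(-3t).
Since L{sin(4t)} = 4/(s^2 + 16), the inverse is e^(-3*t)*sin(4*t).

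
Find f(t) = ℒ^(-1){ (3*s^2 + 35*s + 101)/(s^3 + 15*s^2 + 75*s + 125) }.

f(t) = t^2*exp(-5*t)/2 + 5*t*exp(-5*t) + 3*exp(-5*t)

Factor the denominator: s^3 + 15*s^2 + 75*s + 125 = (s + 5)^3.
Partial fraction decomposition gives [3/(s + 5)] + [5/(s + 5)^2] + [(s + 5)^(-3)].
Invert each term: 3/(s + 5) ↔ 3e^(-5t); 5/(s + 5)^2 ↔ 5t·e^(-5t); 1/(s + 5)^3 ↔ (1/2)t^2·e^(-5t).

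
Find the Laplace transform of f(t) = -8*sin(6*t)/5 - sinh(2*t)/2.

The transform is linear, so treat each term independently.
(-1/2)·[L{sinh(2t)} = 2/(s^2 - 4)]; (-8/5)·[L{sin(6t)} = 6/(s^2 + 36)].

-48/(5*(s^2 + 36)) - 1/(s^2 - 4)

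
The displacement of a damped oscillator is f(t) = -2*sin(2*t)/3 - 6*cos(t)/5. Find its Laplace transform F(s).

F(s) = -6*s/(5*(s^2 + 1)) - 4/(3*(s^2 + 4))

The transform is linear, so treat each term independently.
(-6/5)·[L{cos(t)} = s/(s^2 + 1)]; (-2/3)·[L{sin(2t)} = 2/(s^2 + 4)].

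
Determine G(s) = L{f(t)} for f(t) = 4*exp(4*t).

G(s) = 4/(s - 4)

L{4} = 4/s.
By the first shifting theorem, multiplying by e^(4t) replaces s with s - 4.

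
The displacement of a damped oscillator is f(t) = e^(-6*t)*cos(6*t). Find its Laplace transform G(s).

L{cos(6t)} = s/(s^2 + 36).
By the first shifting theorem, multiplying by e^(-6t) replaces s with s + 6.

G(s) = (s + 6)/((s + 6)^2 + 36)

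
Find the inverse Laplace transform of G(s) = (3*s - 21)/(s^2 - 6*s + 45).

Complete the square in the denominator: s^2 - 6*s + 45 = (s - 3)^2 + 6^2.
Split the numerator to match: 3*s - 21 = 3·(s - 3) - 2·6.
Invert each term: 3·(s - 3)/((s - 3)^2 + 36) ↔ 3e^(3t)cos(6t); -2·6/((s - 3)^2 + 36) ↔ -2e^(3t)sin(6t).

-2*exp(3*t)*sin(6*t) + 3*exp(3*t)*cos(6*t)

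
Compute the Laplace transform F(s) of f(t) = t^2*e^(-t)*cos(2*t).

F(s) = 2*(s + 1)*(s^2 + 2*s - 11)/(s^2 + 2*s + 5)^3

L{cos(2t)} = s/(s^2 + 4).
Multiplying by e^(-t) shifts s → s + 1, so L{e^(-t)*cos(2*t)} = (s + 1)/((s + 1)^2 + 4).
Then apply L{t^2·g(t)} = (-1)^2 d^2/ds^2[G(s)] with G(s) = (s + 1)/((s + 1)^2 + 4):
differentiating 2 times and applying the sign gives 2*(s + 1)*(s^2 + 2*s - 11)/(s^2 + 2*s + 5)^3.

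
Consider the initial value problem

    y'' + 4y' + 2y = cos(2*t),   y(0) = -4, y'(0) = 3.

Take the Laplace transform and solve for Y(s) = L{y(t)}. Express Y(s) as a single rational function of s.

Apply the Laplace transform to the equation.
Using L{y''} = s^2 Y - s·y(0) - y'(0) and L{y'} = sY - y(0), with y(0) = -4, y'(0) = 3, the left side becomes (s^2 + 4*s + 2)Y - (-4*s - 13).
The right side is L{cos(2*t)} = s/(s^2 + 4).
So (s^2 + 4*s + 2)Y = s/(s^2 + 4) + (-4*s - 13).
Solve for Y(s) and write it as one ratio of polynomials.

Y(s) = (-4*s^3 - 13*s^2 - 15*s - 52)/(s^4 + 4*s^3 + 6*s^2 + 16*s + 8)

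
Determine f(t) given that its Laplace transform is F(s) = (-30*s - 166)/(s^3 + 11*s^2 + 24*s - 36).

Factor the denominator: s^3 + 11*s^2 + 24*s - 36 = (s - 1)*(s + 6)^2.
Partial fraction decomposition gives [4/(s + 6)] + [-2/(s + 6)^2] + [-4/(s - 1)].
Invert each term: 4/(s + 6) ↔ 4e^(-6t); -2/(s + 6)^2 ↔ -2t·e^(-6t); -4/(s - 1) ↔ -4e^(t).

f(t) = -2*t*exp(-6*t) - 4*exp(t) + 4*exp(-6*t)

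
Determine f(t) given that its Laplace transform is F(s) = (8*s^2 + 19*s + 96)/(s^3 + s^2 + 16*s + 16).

Factor the denominator: s^3 + s^2 + 16*s + 16 = (s + 1)*(s^2 + 16).
Partial fraction decomposition gives [5/(s + 1)] + [3*s/(s^2 + 16)] + [16/(s^2 + 16)].
Invert each term: 5/(s + 1) ↔ 5e^(-t); 3·s/(s^2 + 16) ↔ 3cos(4t); 4·4/(s^2 + 16) ↔ 4sin(4t).

f(t) = 4*sin(4*t) + 3*cos(4*t) + 5*exp(-t)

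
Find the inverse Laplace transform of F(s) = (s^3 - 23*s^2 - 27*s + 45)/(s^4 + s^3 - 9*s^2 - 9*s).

-3*exp(3*t) - 5 + 6*exp(-t) + 3*exp(-3*t)

Factor the denominator: s^4 + s^3 - 9*s^2 - 9*s = s*(s - 3)*(s + 1)*(s + 3).
Partial fraction decomposition gives [-3/(s - 3)] + [-5/s] + [3/(s + 3)] + [6/(s + 1)].
Invert each term: -3/(s - 3) ↔ -3e^(3t); -5/(s - 0) ↔ -5e^(0t); 3/(s + 3) ↔ 3e^(-3t); 6/(s + 1) ↔ 6e^(-t).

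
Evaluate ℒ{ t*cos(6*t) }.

L{cos(6t)} = s/(s^2 + 36).
Then apply L{t·g(t)} = -d/ds[G(s)] with G(s) = s/(s^2 + 36):
differentiating 1 time and applying the sign gives (s - 6)*(s + 6)/(s^2 + 36)^2.

(s - 6)*(s + 6)/(s^2 + 36)^2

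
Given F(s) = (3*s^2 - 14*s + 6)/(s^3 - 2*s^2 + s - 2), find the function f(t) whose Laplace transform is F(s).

f(t) = -2*exp(2*t) - 4*sin(t) + 5*cos(t)

Factor the denominator: s^3 - 2*s^2 + s - 2 = (s - 2)*(s^2 + 1).
Partial fraction decomposition gives [-2/(s - 2)] + [5*s/(s^2 + 1)] + [-4/(s^2 + 1)].
Invert each term: -2/(s - 2) ↔ -2e^(2t); 5·s/(s^2 + 1) ↔ 5cos(t); -4·1/(s^2 + 1) ↔ -4sin(t).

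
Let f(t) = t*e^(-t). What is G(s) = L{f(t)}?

L{e^(-t)} = 1/(s + 1).
Then apply L{t·g(t)} = -d/ds[H(s)] with H(s) = 1/(s + 1):
differentiating 1 time and applying the sign gives (s + 1)^(-2).

G(s) = (s + 1)^(-2)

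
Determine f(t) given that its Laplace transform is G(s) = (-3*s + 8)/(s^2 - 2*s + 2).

f(t) = 5*exp(t)*sin(t) - 3*exp(t)*cos(t)

Complete the square in the denominator: s^2 - 2*s + 2 = (s - 1)^2 + 1^2.
Split the numerator to match: -3*s + 8 = -3·(s - 1) + 5·1.
Invert each term: -3·(s - 1)/((s - 1)^2 + 1) ↔ -3e^(t)cos(t); 5·1/((s - 1)^2 + 1) ↔ 5e^(t)sin(t).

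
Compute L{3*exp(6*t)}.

L{3} = 3/s.
By the first shifting theorem, multiplying by e^(6t) replaces s with s - 6.

3/(s - 6)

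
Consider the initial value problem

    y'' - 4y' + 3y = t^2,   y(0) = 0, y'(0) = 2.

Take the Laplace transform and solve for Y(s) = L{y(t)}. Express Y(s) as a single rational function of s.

Y(s) = (2*s^3 + 2)/(s^5 - 4*s^4 + 3*s^3)

Laplace-transform each side.
Using L{y''} = s^2 Y - s·y(0) - y'(0) and L{y'} = sY - y(0), with y(0) = 0, y'(0) = 2, the left side becomes (s^2 - 4*s + 3)Y - (2).
The right side is L{t^2} = 2/s^3.
So (s^2 - 4*s + 3)Y = 2/s^3 + (2).
Divide through and combine into a single rational function.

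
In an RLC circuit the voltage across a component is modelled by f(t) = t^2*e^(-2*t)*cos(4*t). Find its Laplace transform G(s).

L{cos(4t)} = s/(s^2 + 16).
Multiplying by e^(-2t) shifts s → s + 2, so L{e^(-2*t)*cos(4*t)} = (s + 2)/((s + 2)^2 + 16).
Then apply L{t^2·g(t)} = (-1)^2 d^2/ds^2[H(s)] with H(s) = (s + 2)/((s + 2)^2 + 16):
differentiating 2 times and applying the sign gives 2*(s + 2)*(s^2 + 4*s - 44)/(s^2 + 4*s + 20)^3.

G(s) = 2*(s + 2)*(s^2 + 4*s - 44)/(s^2 + 4*s + 20)^3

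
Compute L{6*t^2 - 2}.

-2/s + 12/s^3

Apply the Laplace transform termwise.
L{-2} = -2/s; (6)·[L{t^2} = 2!/s^3 = 2/s^3].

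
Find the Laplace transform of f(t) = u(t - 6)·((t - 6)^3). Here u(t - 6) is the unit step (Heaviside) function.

By the second shifting theorem, L{u(t - c)·g(t - c)} = e^(-cs)·G(s) with c = 6 and G(s) = L{g(t)}.
L{t^3} = 3!/s^4 = 6/s^4.

6*exp(-6*s)/s^4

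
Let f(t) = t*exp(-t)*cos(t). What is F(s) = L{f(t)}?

L{cos(t)} = s/(s^2 + 1).
Multiplying by e^(-t) shifts s → s + 1, so L{exp(-t)*cos(t)} = (s + 1)/((s + 1)^2 + 1).
Then apply L{t·g(t)} = -d/ds[G(s)] with G(s) = (s + 1)/((s + 1)^2 + 1):
differentiating 1 time and applying the sign gives s*(s + 2)/(s^2 + 2*s + 2)^2.

F(s) = s*(s + 2)/(s^2 + 2*s + 2)^2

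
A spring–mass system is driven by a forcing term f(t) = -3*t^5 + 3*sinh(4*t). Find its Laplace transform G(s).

Apply the Laplace transform termwise.
(3)·[L{sinh(4t)} = 4/(s^2 - 16)]; (-3)·[L{t^5} = 5!/s^6 = 120/s^6].

G(s) = 12/(s^2 - 16) - 360/s^6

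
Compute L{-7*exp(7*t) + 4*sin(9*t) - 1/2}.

36/(s^2 + 81) - 7/(s - 7) - 1/(2*s)

The transform is linear, so treat each term independently.
L{-1/2} = (-1/2)/s; (4)·[L{sin(9t)} = 9/(s^2 + 81)]; (-7)·[L{e^(7t)} = 1/(s - 7)].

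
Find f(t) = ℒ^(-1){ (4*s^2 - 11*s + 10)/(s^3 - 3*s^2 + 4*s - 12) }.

Factor the denominator: s^3 - 3*s^2 + 4*s - 12 = (s - 3)*(s^2 + 4).
Partial fraction decomposition gives [1/(s - 3)] + [3*s/(s^2 + 4)] + [-2/(s^2 + 4)].
Invert each term: 1/(s - 3) ↔ e^(3t); 3·s/(s^2 + 4) ↔ 3cos(2t); -1·2/(s^2 + 4) ↔ -sin(2t).

f(t) = exp(3*t) - sin(2*t) + 3*cos(2*t)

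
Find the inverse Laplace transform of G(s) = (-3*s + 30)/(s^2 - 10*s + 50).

Complete the square in the denominator: s^2 - 10*s + 50 = (s - 5)^2 + 5^2.
Split the numerator to match: -3*s + 30 = -3·(s - 5) + 3·5.
Invert each term: -3·(s - 5)/((s - 5)^2 + 25) ↔ -3e^(5t)cos(5t); 3·5/((s - 5)^2 + 25) ↔ 3e^(5t)sin(5t).

3*exp(5*t)*sin(5*t) - 3*exp(5*t)*cos(5*t)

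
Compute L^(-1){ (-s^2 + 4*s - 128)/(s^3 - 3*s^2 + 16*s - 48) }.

-5*exp(3*t) + 4*sin(4*t) + 4*cos(4*t)

Factor the denominator: s^3 - 3*s^2 + 16*s - 48 = (s - 3)*(s^2 + 16).
Partial fraction decomposition gives [-5/(s - 3)] + [4*s/(s^2 + 16)] + [16/(s^2 + 16)].
Invert each term: -5/(s - 3) ↔ -5e^(3t); 4·s/(s^2 + 16) ↔ 4cos(4t); 4·4/(s^2 + 16) ↔ 4sin(4t).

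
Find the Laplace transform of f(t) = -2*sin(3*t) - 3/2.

Apply the Laplace transform termwise.
L{-3/2} = (-3/2)/s; (-2)·[L{sin(3t)} = 3/(s^2 + 9)].

-6/(s^2 + 9) - 3/(2*s)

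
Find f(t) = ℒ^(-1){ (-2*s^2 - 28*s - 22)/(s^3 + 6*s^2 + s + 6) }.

Factor the denominator: s^3 + 6*s^2 + s + 6 = (s + 6)*(s^2 + 1).
Partial fraction decomposition gives [2/(s + 6)] + [-4*s/(s^2 + 1)] + [-4/(s^2 + 1)].
Invert each term: 2/(s + 6) ↔ 2e^(-6t); -4·s/(s^2 + 1) ↔ -4cos(t); -4·1/(s^2 + 1) ↔ -4sin(t).

f(t) = -4*sin(t) - 4*cos(t) + 2*exp(-6*t)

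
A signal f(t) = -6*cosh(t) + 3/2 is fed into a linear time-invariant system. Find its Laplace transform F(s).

F(s) = -6*s/(s^2 - 1) + 3/(2*s)

By linearity of the Laplace transform, transform each term separately.
(-6)·[L{cosh(t)} = s/(s^2 - 1)]; L{3/2} = (3/2)/s.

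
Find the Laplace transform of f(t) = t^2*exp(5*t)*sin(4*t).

8*(3*s^2 - 30*s + 59)/(s^2 - 10*s + 41)^3

L{sin(4t)} = 4/(s^2 + 16).
Multiplying by e^(5t) shifts s → s - 5, so L{exp(5*t)*sin(4*t)} = 4/((s - 5)^2 + 16).
Then apply L{t^2·g(t)} = (-1)^2 d^2/ds^2[H(s)] with H(s) = 4/((s - 5)^2 + 16):
differentiating 2 times and applying the sign gives 8*(3*s^2 - 30*s + 59)/(s^2 - 10*s + 41)^3.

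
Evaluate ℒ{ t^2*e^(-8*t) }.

2/(s + 8)^3

L{e^(-8t)} = 1/(s + 8).
Then apply L{t^2·g(t)} = (-1)^2 d^2/ds^2[G(s)] with G(s) = 1/(s + 8):
differentiating 2 times and applying the sign gives 2/(s + 8)^3.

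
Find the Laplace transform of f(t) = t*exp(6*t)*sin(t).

2*(s - 6)/(s^2 - 12*s + 37)^2

L{sin(t)} = 1/(s^2 + 1).
Multiplying by e^(6t) shifts s → s - 6, so L{exp(6*t)*sin(t)} = 1/((s - 6)^2 + 1).
Then apply L{t·g(t)} = -d/ds[G(s)] with G(s) = 1/((s - 6)^2 + 1):
differentiating 1 time and applying the sign gives 2*(s - 6)/(s^2 - 12*s + 37)^2.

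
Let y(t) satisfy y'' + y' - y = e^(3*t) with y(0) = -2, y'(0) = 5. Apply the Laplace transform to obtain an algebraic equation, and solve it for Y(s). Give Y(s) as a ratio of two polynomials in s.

Apply the Laplace transform to the equation.
The derivative rules (L{y''} = s^2 Y - s·y(0) - y'(0) and L{y'} = sY - y(0), with y(0) = -2, y'(0) = 5) turn the left side into (s^2 + s - 1)Y - (-2*s + 3).
The right side is L{e^(3*t)} = 1/(s - 3).
So (s^2 + s - 1)Y = 1/(s - 3) + (-2*s + 3).
Solve for Y(s) and write it as one ratio of polynomials.

Y(s) = (-2*s^2 + 9*s - 8)/(s^3 - 2*s^2 - 4*s + 3)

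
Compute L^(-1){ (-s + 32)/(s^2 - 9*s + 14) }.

Factor the denominator: s^2 - 9*s + 14 = (s - 7)*(s - 2).
Partial fraction decomposition gives [-6/(s - 2)] + [5/(s - 7)].
Invert each term: -6/(s - 2) ↔ -6e^(2t); 5/(s - 7) ↔ 5e^(7t).

5*exp(7*t) - 6*exp(2*t)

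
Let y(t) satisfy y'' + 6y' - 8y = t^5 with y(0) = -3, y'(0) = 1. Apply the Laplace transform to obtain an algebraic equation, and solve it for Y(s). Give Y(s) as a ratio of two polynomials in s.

Y(s) = (-3*s^7 - 17*s^6 + 120)/(s^8 + 6*s^7 - 8*s^6)

Transform both sides with L{·}.
The derivative rules (L{y''} = s^2 Y - s·y(0) - y'(0) and L{y'} = sY - y(0), with y(0) = -3, y'(0) = 1) turn the left side into (s^2 + 6*s - 8)Y - (-3*s - 17).
The right side is L{t^5} = 120/s^6.
So (s^2 + 6*s - 8)Y = 120/s^6 + (-3*s - 17).
Solve for Y(s) and write it as one ratio of polynomials.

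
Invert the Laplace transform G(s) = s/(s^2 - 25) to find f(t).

f(t) = cosh(5*t)

Since L{cosh(5t)} = s/(s^2 - 25), the inverse is cosh(5*t).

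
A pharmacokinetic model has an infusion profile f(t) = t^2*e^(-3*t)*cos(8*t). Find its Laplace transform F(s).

L{cos(8t)} = s/(s^2 + 64).
Multiplying by e^(-3t) shifts s → s + 3, so L{e^(-3*t)*cos(8*t)} = (s + 3)/((s + 3)^2 + 64).
Then apply L{t^2·g(t)} = (-1)^2 d^2/ds^2[G(s)] with G(s) = (s + 3)/((s + 3)^2 + 64):
differentiating 2 times and applying the sign gives 2*(s + 3)*(s^2 + 6*s - 183)/(s^2 + 6*s + 73)^3.

F(s) = 2*(s + 3)*(s^2 + 6*s - 183)/(s^2 + 6*s + 73)^3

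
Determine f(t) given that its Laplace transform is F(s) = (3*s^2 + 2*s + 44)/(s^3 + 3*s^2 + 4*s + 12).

f(t) = 4*sin(2*t) - 2*cos(2*t) + 5*exp(-3*t)

Factor the denominator: s^3 + 3*s^2 + 4*s + 12 = (s + 3)*(s^2 + 4).
Partial fraction decomposition gives [5/(s + 3)] + [-2*s/(s^2 + 4)] + [8/(s^2 + 4)].
Invert each term: 5/(s + 3) ↔ 5e^(-3t); -2·s/(s^2 + 4) ↔ -2cos(2t); 4·2/(s^2 + 4) ↔ 4sin(2t).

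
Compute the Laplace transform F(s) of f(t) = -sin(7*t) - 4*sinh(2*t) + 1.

F(s) = -7/(s^2 + 49) - 8/(s^2 - 4) + 1/s

The transform is linear, so treat each term independently.
L{1} = 1/s; (-1)·[L{sin(7t)} = 7/(s^2 + 49)]; (-4)·[L{sinh(2t)} = 2/(s^2 - 4)].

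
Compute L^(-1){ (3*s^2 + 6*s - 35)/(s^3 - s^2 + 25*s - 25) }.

Factor the denominator: s^3 - s^2 + 25*s - 25 = (s - 1)*(s^2 + 25).
Partial fraction decomposition gives [-1/(s - 1)] + [4*s/(s^2 + 25)] + [10/(s^2 + 25)].
Invert each term: -1/(s - 1) ↔ -e^(t); 4·s/(s^2 + 25) ↔ 4cos(5t); 2·5/(s^2 + 25) ↔ 2sin(5t).

-exp(t) + 2*sin(5*t) + 4*cos(5*t)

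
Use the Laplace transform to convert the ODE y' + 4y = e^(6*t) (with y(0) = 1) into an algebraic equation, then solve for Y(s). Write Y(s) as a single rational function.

Y(s) = (s - 5)/(s^2 - 2*s - 24)

Transform both sides with L{·}.
With L{y'} = sY - y(0) = sY - 1: the LHS transforms to (s + 4)Y - (1).
The right side is L{e^(6*t)} = 1/(s - 6).
So (s + 4)Y = 1/(s - 6) + (1).
Isolate Y and clear denominators.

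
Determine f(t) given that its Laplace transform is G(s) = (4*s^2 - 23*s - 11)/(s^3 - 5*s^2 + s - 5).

Factor the denominator: s^3 - 5*s^2 + s - 5 = (s - 5)*(s^2 + 1).
Partial fraction decomposition gives [-1/(s - 5)] + [5*s/(s^2 + 1)] + [2/(s^2 + 1)].
Invert each term: -1/(s - 5) ↔ -e^(5t); 5·s/(s^2 + 1) ↔ 5cos(t); 2·1/(s^2 + 1) ↔ 2sin(t).

f(t) = -exp(5*t) + 2*sin(t) + 5*cos(t)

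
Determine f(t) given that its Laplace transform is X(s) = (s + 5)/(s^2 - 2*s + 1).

f(t) = 6*t*exp(t) + exp(t)

Factor the denominator: s^2 - 2*s + 1 = (s - 1)^2.
Partial fraction decomposition gives [1/(s - 1)] + [6/(s - 1)^2].
Invert each term: 1/(s - 1) ↔ e^(t); 6/(s - 1)^2 ↔ 6t·e^(t).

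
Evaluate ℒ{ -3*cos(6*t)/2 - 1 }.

Apply the Laplace transform termwise.
(-3/2)·[L{cos(6t)} = s/(s^2 + 36)]; L{-1} = -1/s.

-3*s/(2*(s^2 + 36)) - 1/s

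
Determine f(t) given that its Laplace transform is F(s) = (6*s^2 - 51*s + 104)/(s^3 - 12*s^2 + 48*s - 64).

Factor the denominator: s^3 - 12*s^2 + 48*s - 64 = (s - 4)^3.
Partial fraction decomposition gives [6/(s - 4)] + [-3/(s - 4)^2] + [-4/(s - 4)^3].
Invert each term: 6/(s - 4) ↔ 6e^(4t); -3/(s - 4)^2 ↔ -3t·e^(4t); -4/(s - 4)^3 ↔ (-2)t^2·e^(4t).

f(t) = -2*t^2*exp(4*t) - 3*t*exp(4*t) + 6*exp(4*t)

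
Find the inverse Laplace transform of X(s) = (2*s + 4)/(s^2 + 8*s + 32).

-exp(-4*t)*sin(4*t) + 2*exp(-4*t)*cos(4*t)

Complete the square in the denominator: s^2 + 8*s + 32 = (s + 4)^2 + 4^2.
Split the numerator to match: 2*s + 4 = 2·(s + 4) - 1·4.
Invert each term: 2·(s + 4)/((s + 4)^2 + 16) ↔ 2e^(-4t)cos(4t); -1·4/((s + 4)^2 + 16) ↔ -e^(-4t)sin(4t).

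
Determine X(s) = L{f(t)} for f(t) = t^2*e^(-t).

L{e^(-t)} = 1/(s + 1).
Then apply L{t^2·g(t)} = (-1)^2 d^2/ds^2[G(s)] with G(s) = 1/(s + 1):
differentiating 2 times and applying the sign gives 2/(s + 1)^3.

X(s) = 2/(s + 1)^3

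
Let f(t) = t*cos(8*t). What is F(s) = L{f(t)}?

L{cos(8t)} = s/(s^2 + 64).
Then apply L{t·g(t)} = -d/ds[G(s)] with G(s) = s/(s^2 + 64):
differentiating 1 time and applying the sign gives (s - 8)*(s + 8)/(s^2 + 64)^2.

F(s) = (s - 8)*(s + 8)/(s^2 + 64)^2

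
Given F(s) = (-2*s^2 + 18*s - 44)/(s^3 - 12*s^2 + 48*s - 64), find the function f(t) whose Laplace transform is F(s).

Factor the denominator: s^3 - 12*s^2 + 48*s - 64 = (s - 4)^3.
Partial fraction decomposition gives [-2/(s - 4)] + [2/(s - 4)^2] + [-4/(s - 4)^3].
Invert each term: -2/(s - 4) ↔ -2e^(4t); 2/(s - 4)^2 ↔ 2t·e^(4t); -4/(s - 4)^3 ↔ (-2)t^2·e^(4t).

f(t) = -2*t^2*exp(4*t) + 2*t*exp(4*t) - 2*exp(4*t)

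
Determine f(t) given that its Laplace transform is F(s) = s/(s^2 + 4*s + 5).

f(t) = -2*exp(-2*t)*sin(t) + exp(-2*t)*cos(t)

Complete the square in the denominator: s^2 + 4*s + 5 = (s + 2)^2 + 1^2.
Split the numerator to match: s = 1·(s + 2) - 2·1.
Invert each term: 1·(s + 2)/((s + 2)^2 + 1) ↔ e^(-2t)cos(t); -2·1/((s + 2)^2 + 1) ↔ -2e^(-2t)sin(t).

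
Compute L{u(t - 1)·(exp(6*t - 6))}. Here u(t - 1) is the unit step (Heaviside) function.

By the second shifting theorem, L{u(t - c)·g(t - c)} = e^(-cs)·H(s) with c = 1 and H(s) = L{g(t)}.
L{e^(6t)} = 1/(s - 6).

exp(-s)/(s - 6)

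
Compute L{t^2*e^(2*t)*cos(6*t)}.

L{cos(6t)} = s/(s^2 + 36).
Multiplying by e^(2t) shifts s → s - 2, so L{e^(2*t)*cos(6*t)} = (s - 2)/((s - 2)^2 + 36).
Then apply L{t^2·g(t)} = (-1)^2 d^2/ds^2[G(s)] with G(s) = (s - 2)/((s - 2)^2 + 36):
differentiating 2 times and applying the sign gives 2*(s - 2)*(s^2 - 4*s - 104)/(s^2 - 4*s + 40)^3.

2*(s - 2)*(s^2 - 4*s - 104)/(s^2 - 4*s + 40)^3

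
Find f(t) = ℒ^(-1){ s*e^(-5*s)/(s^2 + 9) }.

The factor e^(-5s) signals a time shift by c = 5 (second shifting theorem).
L{cos(3t)} = s/(s^2 + 9), so L^-1{s/(s^2 + 9)} = cos(3*t).
Hence the inverse is u(t - 5) times that function evaluated at t - 5.

f(t) = Heaviside(t - 5)*(cos(3*t - 15))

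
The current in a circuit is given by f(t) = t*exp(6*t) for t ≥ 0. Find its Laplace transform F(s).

F(s) = (s - 6)^(-2)

L{e^(6t)} = 1/(s - 6).
Then apply L{t·g(t)} = -d/ds[G(s)] with G(s) = 1/(s - 6):
differentiating 1 time and applying the sign gives (s - 6)^(-2).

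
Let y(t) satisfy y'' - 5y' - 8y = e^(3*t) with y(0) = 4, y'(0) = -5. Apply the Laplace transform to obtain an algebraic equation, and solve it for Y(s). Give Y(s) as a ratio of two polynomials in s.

Y(s) = (4*s^2 - 37*s + 76)/(s^3 - 8*s^2 + 7*s + 24)

Take the Laplace transform of both sides.
The derivative rules (L{y''} = s^2 Y - s·y(0) - y'(0) and L{y'} = sY - y(0), with y(0) = 4, y'(0) = -5) turn the left side into (s^2 - 5*s - 8)Y - (4*s - 25).
The right side is L{e^(3*t)} = 1/(s - 3).
So (s^2 - 5*s - 8)Y = 1/(s - 3) + (4*s - 25).
Isolate Y and clear denominators.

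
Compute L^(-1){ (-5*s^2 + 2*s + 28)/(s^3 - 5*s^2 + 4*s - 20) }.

Factor the denominator: s^3 - 5*s^2 + 4*s - 20 = (s - 5)*(s^2 + 4).
Partial fraction decomposition gives [-3/(s - 5)] + [-2*s/(s^2 + 4)] + [-8/(s^2 + 4)].
Invert each term: -3/(s - 5) ↔ -3e^(5t); -2·s/(s^2 + 4) ↔ -2cos(2t); -4·2/(s^2 + 4) ↔ -4sin(2t).

-3*exp(5*t) - 4*sin(2*t) - 2*cos(2*t)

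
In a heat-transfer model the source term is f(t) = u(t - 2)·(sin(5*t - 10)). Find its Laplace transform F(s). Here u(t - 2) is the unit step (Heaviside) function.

F(s) = 5*exp(-2*s)/(s^2 + 25)

By the second shifting theorem, L{u(t - c)·g(t - c)} = e^(-cs)·G(s) with c = 2 and G(s) = L{g(t)}.
L{sin(5t)} = 5/(s^2 + 25).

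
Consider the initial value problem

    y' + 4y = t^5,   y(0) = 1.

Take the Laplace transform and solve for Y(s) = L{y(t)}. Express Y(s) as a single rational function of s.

Y(s) = (s^6 + 120)/(s^7 + 4*s^6)

Transform both sides with L{·}.
The derivative rules (L{y'} = sY - y(0) = sY - 1) turn the left side into (s + 4)Y - (1).
The right side is L{t^5} = 120/s^6.
So (s + 4)Y = 120/s^6 + (1).
Solve for Y(s) and write it as one ratio of polynomials.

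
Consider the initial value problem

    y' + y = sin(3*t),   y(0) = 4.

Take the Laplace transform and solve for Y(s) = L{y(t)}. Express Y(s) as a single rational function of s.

Apply the Laplace transform to the equation.
With L{y'} = sY - y(0) = sY - 4: the LHS transforms to (s + 1)Y - (4).
The right side is L{sin(3*t)} = 3/(s^2 + 9).
So (s + 1)Y = 3/(s^2 + 9) + (4).
Solve for Y(s) and write it as one ratio of polynomials.

Y(s) = (4*s^2 + 39)/(s^3 + s^2 + 9*s + 9)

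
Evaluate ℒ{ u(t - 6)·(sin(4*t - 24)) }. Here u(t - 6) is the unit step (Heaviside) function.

4*exp(-6*s)/(s^2 + 16)

By the second shifting theorem, L{u(t - c)·g(t - c)} = e^(-cs)·G(s) with c = 6 and G(s) = L{g(t)}.
L{sin(4t)} = 4/(s^2 + 16).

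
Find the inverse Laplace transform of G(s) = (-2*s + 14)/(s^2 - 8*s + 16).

6*t*exp(4*t) - 2*exp(4*t)

Factor the denominator: s^2 - 8*s + 16 = (s - 4)^2.
Partial fraction decomposition gives [-2/(s - 4)] + [6/(s - 4)^2].
Invert each term: -2/(s - 4) ↔ -2e^(4t); 6/(s - 4)^2 ↔ 6t·e^(4t).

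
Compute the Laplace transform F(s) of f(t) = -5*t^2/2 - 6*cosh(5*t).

F(s) = -6*s/(s^2 - 25) - 5/s^3

The transform is linear, so treat each term independently.
(-5/2)·[L{t^2} = 2!/s^3 = 2/s^3]; (-6)·[L{cosh(5t)} = s/(s^2 - 25)].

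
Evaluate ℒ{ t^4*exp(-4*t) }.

L{t^4} = 4!/s^5 = 24/s^5.
By the first shifting theorem, multiplying by e^(-4t) replaces s with s + 4.

24/(s + 4)^5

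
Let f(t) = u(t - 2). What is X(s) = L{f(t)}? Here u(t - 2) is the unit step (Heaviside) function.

X(s) = exp(-2*s)/s

By the second shifting theorem, L{u(t - c)·g(t - c)} = e^(-cs)·G(s) with c = 2 and G(s) = L{g(t)}.
L{1} = 1/s.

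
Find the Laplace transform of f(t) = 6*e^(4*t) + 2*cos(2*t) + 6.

The transform is linear, so treat each term independently.
L{6} = 6/s; (2)·[L{cos(2t)} = s/(s^2 + 4)]; (6)·[L{e^(4t)} = 1/(s - 4)].

2*s/(s^2 + 4) + 6/(s - 4) + 6/s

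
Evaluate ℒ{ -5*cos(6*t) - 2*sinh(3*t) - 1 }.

Apply the Laplace transform termwise.
(-5)·[L{cos(6t)} = s/(s^2 + 36)]; (-2)·[L{sinh(3t)} = 3/(s^2 - 9)]; L{-1} = -1/s.

-5*s/(s^2 + 36) - 6/(s^2 - 9) - 1/s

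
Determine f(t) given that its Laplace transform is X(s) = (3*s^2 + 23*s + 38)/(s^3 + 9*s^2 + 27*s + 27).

Factor the denominator: s^3 + 9*s^2 + 27*s + 27 = (s + 3)^3.
Partial fraction decomposition gives [3/(s + 3)] + [5/(s + 3)^2] + [-4/(s + 3)^3].
Invert each term: 3/(s + 3) ↔ 3e^(-3t); 5/(s + 3)^2 ↔ 5t·e^(-3t); -4/(s + 3)^3 ↔ (-2)t^2·e^(-3t).

f(t) = -2*t^2*exp(-3*t) + 5*t*exp(-3*t) + 3*exp(-3*t)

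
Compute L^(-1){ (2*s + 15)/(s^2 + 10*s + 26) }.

5*exp(-5*t)*sin(t) + 2*exp(-5*t)*cos(t)

Complete the square in the denominator: s^2 + 10*s + 26 = (s + 5)^2 + 1^2.
Split the numerator to match: 2*s + 15 = 2·(s + 5) + 5·1.
Invert each term: 2·(s + 5)/((s + 5)^2 + 1) ↔ 2e^(-5t)cos(t); 5·1/((s + 5)^2 + 1) ↔ 5e^(-5t)sin(t).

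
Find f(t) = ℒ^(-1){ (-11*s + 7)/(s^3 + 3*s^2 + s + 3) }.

f(t) = sin(t) - 4*cos(t) + 4*exp(-3*t)

Factor the denominator: s^3 + 3*s^2 + s + 3 = (s + 3)*(s^2 + 1).
Partial fraction decomposition gives [4/(s + 3)] + [-4*s/(s^2 + 1)] + [1/(s^2 + 1)].
Invert each term: 4/(s + 3) ↔ 4e^(-3t); -4·s/(s^2 + 1) ↔ -4cos(t); 1·1/(s^2 + 1) ↔ sin(t).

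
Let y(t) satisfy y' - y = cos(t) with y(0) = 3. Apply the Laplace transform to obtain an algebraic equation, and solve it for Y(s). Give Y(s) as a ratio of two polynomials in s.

Apply the Laplace transform to the equation.
With L{y'} = sY - y(0) = sY - 3: the LHS transforms to (s - 1)Y - (3).
The right side is L{cos(t)} = s/(s^2 + 1).
So (s - 1)Y = s/(s^2 + 1) + (3).
Solve for Y(s) and write it as one ratio of polynomials.

Y(s) = (3*s^2 + s + 3)/(s^3 - s^2 + s - 1)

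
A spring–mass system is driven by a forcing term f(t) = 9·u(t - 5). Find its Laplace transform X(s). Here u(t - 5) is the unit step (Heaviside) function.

By the second shifting theorem, L{u(t - c)·g(t - c)} = e^(-cs)·G(s) with c = 5 and G(s) = L{g(t)}.
L{9} = 9/s.

X(s) = 9*exp(-5*s)/s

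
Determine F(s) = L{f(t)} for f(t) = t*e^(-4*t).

L{t} = 1!/s^2 = 1/s^2.
By the first shifting theorem, multiplying by e^(-4t) replaces s with s + 4.

F(s) = (s + 4)^(-2)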